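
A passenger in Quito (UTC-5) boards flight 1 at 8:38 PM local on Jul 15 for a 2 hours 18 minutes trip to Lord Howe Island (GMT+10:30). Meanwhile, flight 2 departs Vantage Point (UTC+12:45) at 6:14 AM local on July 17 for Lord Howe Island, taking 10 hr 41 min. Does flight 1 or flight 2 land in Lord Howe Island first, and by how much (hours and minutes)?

Flight 1 in UTC: 8:38 PM + 5:00 = 1:38 AM on Jul 16.
+2 hours and 18 minutes → arrive 3:56 AM UTC on Jul 16.
Flight 2 in UTC: 6:14 AM − 12:45 = 5:29 PM on Jul 16.
+10 hours 41 minutes → arrive 4:10 AM UTC on Jul 17.
Flight 1 lands earlier by 24 hours 14 minutes.

the first, by 24 hours 14 minutes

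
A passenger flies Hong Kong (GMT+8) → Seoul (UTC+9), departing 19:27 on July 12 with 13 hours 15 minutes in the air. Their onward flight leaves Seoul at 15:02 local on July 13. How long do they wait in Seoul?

Convert departure to UTC: 19:27 − 8:00 = 11:27 UTC on Jul 12.
Add 13 hours and 15 minutes flight time → 00:42 UTC (Jul 13).
Seoul is UTC+9:00, so local arrival = 00:42 + 9:00 = 09:42 on Jul 13.
Layover = 15:02 − 09:42 = 5 hours 20 minutes.

5 hours 20 minutes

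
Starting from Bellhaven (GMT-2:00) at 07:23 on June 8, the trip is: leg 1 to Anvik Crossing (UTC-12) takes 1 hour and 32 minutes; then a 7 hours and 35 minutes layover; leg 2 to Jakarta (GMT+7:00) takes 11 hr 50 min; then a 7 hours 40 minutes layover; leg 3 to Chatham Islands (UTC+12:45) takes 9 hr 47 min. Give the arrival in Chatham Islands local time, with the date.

Convert departure to UTC: 07:23 + 2:00 = 09:23 UTC on Jun 8.
Add 1 hour 32 minutes leg 1 → 10:55 UTC.
Add 7 hours and 35 minutes layover in Anvik Crossing → 18:30 UTC.
Add 11 hours and 50 minutes leg 2 → 06:20 UTC (Jun 9).
Add 7 hours 40 minutes layover in Jakarta → 14:00 UTC.
Add 9 hours 47 minutes leg 3 → 23:47 UTC.
Chatham Islands is UTC+12:45, so local arrival = 23:47 + 12:45 = 12:32 on Jun 10.

12:32 on June 10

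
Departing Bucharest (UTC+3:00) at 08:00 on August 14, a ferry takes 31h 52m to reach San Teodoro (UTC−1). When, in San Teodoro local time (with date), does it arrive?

San Teodoro is 4:00 behind Bucharest.
After 31 hours 52 minutes it is 15:52 (Aug 15) in Bucharest.
Shift by the zone difference: 15:52 − 4:00 = 11:52 on Aug 15 in San Teodoro.

11:52 on Aug 15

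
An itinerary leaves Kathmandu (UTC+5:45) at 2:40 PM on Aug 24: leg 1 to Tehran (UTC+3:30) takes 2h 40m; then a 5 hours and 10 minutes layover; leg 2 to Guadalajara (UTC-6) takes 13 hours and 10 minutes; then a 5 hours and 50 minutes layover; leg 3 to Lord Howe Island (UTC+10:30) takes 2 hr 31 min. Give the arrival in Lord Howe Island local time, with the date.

Convert departure to UTC: 2:40 PM − 5:45 = 8:55 AM UTC on Aug 24.
Add 2 hours 40 minutes leg 1 → 11:35 AM UTC.
Add 5 hours 10 minutes layover in Tehran → 4:45 PM UTC.
Add 13 hours 10 minutes leg 2 → 5:55 AM UTC (Aug 25).
Add 5 hours and 50 minutes layover in Guadalajara → 11:45 AM UTC.
Add 2 hours 31 minutes leg 3 → 2:16 PM UTC.
Lord Howe Island is UTC+10:30, so local arrival = 2:16 PM + 10:30 = 12:46 AM on Aug 26.

12:46 AM on August 26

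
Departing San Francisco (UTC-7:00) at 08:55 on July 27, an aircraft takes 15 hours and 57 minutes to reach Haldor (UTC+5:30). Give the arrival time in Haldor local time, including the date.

13:22 on July 28

Convert departure to UTC: 08:55 + 7:00 = 15:55 UTC on Jul 27.
Add 15 hours and 57 minutes travel time → 07:52 UTC (Jul 28).
Haldor is UTC+5:30, so local arrival = 07:52 + 5:30 = 13:22 on Jul 28.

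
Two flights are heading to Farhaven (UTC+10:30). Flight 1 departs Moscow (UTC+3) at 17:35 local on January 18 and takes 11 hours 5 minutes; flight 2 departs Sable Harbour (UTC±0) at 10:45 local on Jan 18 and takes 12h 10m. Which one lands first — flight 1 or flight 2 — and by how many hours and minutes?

the second, by 2 hours 45 minutes

Flight 1 in UTC: 17:35 − 3:00 = 14:35 on Jan 18.
+11 hours 5 minutes → arrive 01:40 UTC on Jan 19.
Flight 2 departs at 10:45 UTC (Jan 18).
+12 hours and 10 minutes → arrive 22:55 UTC on Jan 18.
Flight 2 lands earlier by 2 hours 45 minutes.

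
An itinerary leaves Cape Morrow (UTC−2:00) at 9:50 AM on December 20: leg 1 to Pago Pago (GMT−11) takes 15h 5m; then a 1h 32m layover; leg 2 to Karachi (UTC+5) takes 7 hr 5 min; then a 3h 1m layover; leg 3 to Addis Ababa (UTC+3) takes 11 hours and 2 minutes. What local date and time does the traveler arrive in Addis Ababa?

4:35 AM on December 22

Convert departure to UTC: 9:50 AM + 2:00 = 11:50 AM UTC on Dec 20.
Add 15 hours 5 minutes leg 1 → 2:55 AM UTC (Dec 21).
Add 1 hour and 32 minutes layover in Pago Pago → 4:27 AM UTC.
Add 7 hours and 5 minutes leg 2 → 11:32 AM UTC.
Add 3 hours and 1 minute layover in Karachi → 2:33 PM UTC.
Add 11 hours 2 minutes leg 3 → 1:35 AM UTC (Dec 22).
Addis Ababa is UTC+3:00, so local arrival = 1:35 AM + 3:00 = 4:35 AM on Dec 22.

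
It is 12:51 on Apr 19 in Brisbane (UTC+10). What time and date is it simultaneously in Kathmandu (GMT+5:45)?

Kathmandu is 4:15 behind Brisbane.
Shift by the zone difference: 12:51 − 4:15 = 08:36 on Apr 19 in Kathmandu.

08:36 on April 19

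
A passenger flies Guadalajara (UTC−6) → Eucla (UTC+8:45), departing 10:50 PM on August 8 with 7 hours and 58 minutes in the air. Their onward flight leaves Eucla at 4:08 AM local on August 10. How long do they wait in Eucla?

6 hours 35 minutes

Convert departure to UTC: 10:50 PM + 6:00 = 4:50 AM UTC on Aug 9.
Add 7 hours and 58 minutes flight time → 12:48 PM UTC.
Eucla is UTC+8:45, so local arrival = 12:48 PM + 8:45 = 9:33 PM on Aug 9.
Layover = 4:08 AM − 9:33 PM (+1 day) = 6 hours 35 minutes.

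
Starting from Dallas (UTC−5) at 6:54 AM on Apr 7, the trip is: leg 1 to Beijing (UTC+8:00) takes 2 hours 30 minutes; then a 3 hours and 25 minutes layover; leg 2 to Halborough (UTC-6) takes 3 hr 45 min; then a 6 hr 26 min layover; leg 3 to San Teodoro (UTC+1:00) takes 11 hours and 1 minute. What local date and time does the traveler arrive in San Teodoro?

Convert departure to UTC: 6:54 AM + 5:00 = 11:54 AM UTC on Apr 7.
Add 2 hours 30 minutes leg 1 → 2:24 PM UTC.
Add 3 hours 25 minutes layover in Beijing → 5:49 PM UTC.
Add 3 hours 45 minutes leg 2 → 9:34 PM UTC.
Add 6 hours 26 minutes layover in Halborough → 4:00 AM UTC (Apr 8).
Add 11 hours and 1 minute leg 3 → 3:01 PM UTC.
San Teodoro is UTC+1:00, so local arrival = 3:01 PM + 1:00 = 4:01 PM on Apr 8.

4:01 PM on Apr 8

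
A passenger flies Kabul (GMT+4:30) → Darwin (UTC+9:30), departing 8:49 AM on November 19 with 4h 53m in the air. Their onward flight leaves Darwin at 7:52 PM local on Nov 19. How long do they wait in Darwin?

Convert departure to UTC: 8:49 AM − 4:30 = 4:19 AM UTC on Nov 19.
Add 4 hours 53 minutes flight time → 9:12 AM UTC.
Darwin is UTC+9:30, so local arrival = 9:12 AM + 9:30 = 6:42 PM on Nov 19.
Layover = 7:52 PM − 6:42 PM = 1 hour 10 minutes.

1 hour 10 minutes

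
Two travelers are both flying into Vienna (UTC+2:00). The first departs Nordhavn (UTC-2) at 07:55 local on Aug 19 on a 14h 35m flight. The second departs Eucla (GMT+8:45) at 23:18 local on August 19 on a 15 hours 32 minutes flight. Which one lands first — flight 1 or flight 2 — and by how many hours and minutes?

the first, by 5 hours 35 minutes

Flight 1 in UTC: 07:55 + 2:00 = 09:55 on Aug 19.
+14 hours 35 minutes → arrive 00:30 UTC on Aug 20.
Flight 2 in UTC: 23:18 − 8:45 = 14:33 on Aug 19.
+15 hours and 32 minutes → arrive 06:05 UTC on Aug 20.
Flight 1 lands earlier by 5 hours 35 minutes.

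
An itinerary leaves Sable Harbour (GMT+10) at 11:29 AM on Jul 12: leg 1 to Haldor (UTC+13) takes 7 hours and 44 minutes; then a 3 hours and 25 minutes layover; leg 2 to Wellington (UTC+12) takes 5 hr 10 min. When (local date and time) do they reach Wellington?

Convert departure to UTC: 11:29 AM − 10:00 = 1:29 AM UTC on Jul 12.
Add 7 hours 44 minutes leg 1 → 9:13 AM UTC.
Add 3 hours 25 minutes layover in Haldor → 12:38 PM UTC.
Add 5 hours and 10 minutes leg 2 → 5:48 PM UTC.
Wellington is UTC+12:00, so local arrival = 5:48 PM + 12:00 = 5:48 AM on Jul 13.

5:48 AM on July 13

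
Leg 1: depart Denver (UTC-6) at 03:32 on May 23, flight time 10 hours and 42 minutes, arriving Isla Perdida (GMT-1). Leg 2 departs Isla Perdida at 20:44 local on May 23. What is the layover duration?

Convert departure to UTC: 03:32 + 6:00 = 09:32 UTC on May 23.
Add 10 hours 42 minutes flight time → 20:14 UTC.
Isla Perdida is UTC−1:00, so local arrival = 20:14 − 1:00 = 19:14 on May 23.
Layover = 20:44 − 19:14 = 1 hour 30 minutes.

1 hour 30 minutes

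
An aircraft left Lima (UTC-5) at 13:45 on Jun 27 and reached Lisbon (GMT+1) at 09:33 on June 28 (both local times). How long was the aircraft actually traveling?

Lisbon is 6:00 ahead of Lima.
Clock-face elapsed time (ignoring zones) is 19 hours 48 minutes.
Actual elapsed = 19 hours 48 minutes − 6:00 = 13 hours 48 minutes.

13 hours 48 minutes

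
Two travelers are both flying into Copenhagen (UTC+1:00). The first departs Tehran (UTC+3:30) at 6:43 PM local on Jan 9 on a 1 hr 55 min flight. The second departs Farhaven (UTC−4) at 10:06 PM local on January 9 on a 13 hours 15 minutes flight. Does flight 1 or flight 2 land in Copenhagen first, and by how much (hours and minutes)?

the first, by 22 hours 13 minutes

Flight 1 in UTC: 6:43 PM − 3:30 = 3:13 PM on Jan 9.
+1 hour 55 minutes → arrive 5:08 PM UTC on Jan 9.
Flight 2 in UTC: 10:06 PM + 4:00 = 2:06 AM on Jan 10.
+13 hours and 15 minutes → arrive 3:21 PM UTC on Jan 10.
Flight 1 lands earlier by 22 hours 13 minutes.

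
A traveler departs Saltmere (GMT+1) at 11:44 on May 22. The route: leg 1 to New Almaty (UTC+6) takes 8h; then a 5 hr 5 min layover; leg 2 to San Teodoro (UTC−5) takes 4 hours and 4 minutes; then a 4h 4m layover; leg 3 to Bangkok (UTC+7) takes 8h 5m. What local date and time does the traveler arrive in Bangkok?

Convert departure to UTC: 11:44 − 1:00 = 10:44 UTC on May 22.
Add 8 hours leg 1 → 18:44 UTC.
Add 5 hours and 5 minutes layover in New Almaty → 23:49 UTC.
Add 4 hours and 4 minutes leg 2 → 03:53 UTC (May 23).
Add 4 hours 4 minutes layover in San Teodoro → 07:57 UTC.
Add 8 hours 5 minutes leg 3 → 16:02 UTC.
Bangkok is UTC+7:00, so local arrival = 16:02 + 7:00 = 23:02 on May 23.

23:02 on May 23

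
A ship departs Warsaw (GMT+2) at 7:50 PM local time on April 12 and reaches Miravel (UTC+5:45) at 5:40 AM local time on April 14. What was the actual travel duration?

Departure in UTC: 7:50 PM − 2:00 = 5:50 PM on Apr 12.
Arrival in UTC: 5:40 AM − 5:45 = 11:55 PM on Apr 13.
Elapsed = 11:55 PM − 5:50 PM (+1 day) = 30 hours 5 minutes.

30 hours 5 minutes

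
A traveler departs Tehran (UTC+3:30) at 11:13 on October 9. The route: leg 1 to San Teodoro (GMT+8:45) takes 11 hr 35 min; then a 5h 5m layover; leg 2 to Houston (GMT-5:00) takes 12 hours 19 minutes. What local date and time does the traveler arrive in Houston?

07:42 on October 10

Convert departure to UTC: 11:13 − 3:30 = 07:43 UTC on Oct 9.
Add 11 hours and 35 minutes leg 1 → 19:18 UTC.
Add 5 hours and 5 minutes layover in San Teodoro → 00:23 UTC (Oct 10).
Add 12 hours 19 minutes leg 2 → 12:42 UTC.
Houston is UTC−5:00, so local arrival = 12:42 − 5:00 = 07:42 on Oct 10.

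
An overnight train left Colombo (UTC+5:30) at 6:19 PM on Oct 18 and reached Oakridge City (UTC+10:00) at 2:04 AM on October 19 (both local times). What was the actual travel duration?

3 hours 15 minutes

Departure in UTC: 6:19 PM − 5:30 = 12:49 PM on Oct 18.
Arrival in UTC: 2:04 AM − 10:00 = 4:04 PM on Oct 18.
Elapsed = 4:04 PM − 12:49 PM = 3 hours 15 minutes.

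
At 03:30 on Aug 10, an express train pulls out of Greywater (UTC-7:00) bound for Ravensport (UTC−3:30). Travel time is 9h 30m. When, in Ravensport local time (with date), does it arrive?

16:30 on August 10

Convert departure to UTC: 03:30 + 7:00 = 10:30 UTC on Aug 10.
Add 9 hours 30 minutes travel time → 20:00 UTC.
Ravensport is UTC−3:30, so local arrival = 20:00 − 3:30 = 16:30 on Aug 10.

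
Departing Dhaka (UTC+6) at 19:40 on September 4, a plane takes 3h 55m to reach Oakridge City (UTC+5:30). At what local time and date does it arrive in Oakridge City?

Oakridge City is 0:30 behind Dhaka.
After 3 hours 55 minutes it is 23:35 in Dhaka.
Shift by the zone difference: 23:35 − 0:30 = 23:05 on Sep 4 in Oakridge City.

23:05 on September 4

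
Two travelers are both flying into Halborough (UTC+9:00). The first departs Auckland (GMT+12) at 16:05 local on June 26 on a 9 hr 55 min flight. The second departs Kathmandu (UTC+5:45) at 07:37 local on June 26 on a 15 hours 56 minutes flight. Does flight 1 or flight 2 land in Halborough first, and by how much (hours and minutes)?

Flight 1 in UTC: 16:05 − 12:00 = 04:05 on Jun 26.
+9 hours and 55 minutes → arrive 14:00 UTC on Jun 26.
Flight 2 in UTC: 07:37 − 5:45 = 01:52 on Jun 26.
+15 hours 56 minutes → arrive 17:48 UTC on Jun 26.
Flight 1 lands earlier by 3 hours 48 minutes.

the first, by 3 hours 48 minutes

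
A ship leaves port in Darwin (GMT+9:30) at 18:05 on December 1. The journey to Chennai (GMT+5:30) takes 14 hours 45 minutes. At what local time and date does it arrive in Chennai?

04:50 on Dec 2

Convert departure to UTC: 18:05 − 9:30 = 08:35 UTC on Dec 1.
Add 14 hours 45 minutes travel time → 23:20 UTC.
Chennai is UTC+5:30, so local arrival = 23:20 + 5:30 = 04:50 on Dec 2.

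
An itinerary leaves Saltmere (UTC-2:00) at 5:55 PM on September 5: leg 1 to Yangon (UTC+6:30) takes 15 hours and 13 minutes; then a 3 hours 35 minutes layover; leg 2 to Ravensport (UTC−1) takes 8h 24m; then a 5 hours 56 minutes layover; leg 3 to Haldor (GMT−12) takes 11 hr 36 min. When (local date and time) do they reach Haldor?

Convert departure to UTC: 5:55 PM + 2:00 = 7:55 PM UTC on Sep 5.
Add 15 hours 13 minutes leg 1 → 11:08 AM UTC (Sep 6).
Add 3 hours and 35 minutes layover in Yangon → 2:43 PM UTC.
Add 8 hours 24 minutes leg 2 → 11:07 PM UTC.
Add 5 hours and 56 minutes layover in Ravensport → 5:03 AM UTC (Sep 7).
Add 11 hours and 36 minutes leg 3 → 4:39 PM UTC.
Haldor is UTC−12:00, so local arrival = 4:39 PM − 12:00 = 4:39 AM on Sep 7.

4:39 AM on Sep 7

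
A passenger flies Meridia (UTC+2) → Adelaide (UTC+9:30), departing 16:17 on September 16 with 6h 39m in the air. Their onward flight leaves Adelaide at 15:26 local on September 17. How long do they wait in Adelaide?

9 hours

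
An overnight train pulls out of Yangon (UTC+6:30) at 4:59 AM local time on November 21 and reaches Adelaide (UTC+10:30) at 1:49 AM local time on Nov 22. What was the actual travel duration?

16 hours 50 minutes

Departure in UTC: 4:59 AM − 6:30 = 10:29 PM on Nov 20.
Arrival in UTC: 1:49 AM − 10:30 = 3:19 PM on Nov 21.
Elapsed = 3:19 PM − 10:29 PM (+1 day) = 16 hours 50 minutes.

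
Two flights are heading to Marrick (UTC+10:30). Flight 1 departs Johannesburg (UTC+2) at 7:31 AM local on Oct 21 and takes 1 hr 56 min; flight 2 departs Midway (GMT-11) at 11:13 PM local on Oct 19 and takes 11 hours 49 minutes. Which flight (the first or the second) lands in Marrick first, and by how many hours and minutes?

Flight 1 in UTC: 7:31 AM − 2:00 = 5:31 AM on Oct 21.
+1 hour 56 minutes → arrive 7:27 AM UTC on Oct 21.
Flight 2 in UTC: 11:13 PM + 11:00 = 10:13 AM on Oct 20.
+11 hours and 49 minutes → arrive 10:02 PM UTC on Oct 20.
Flight 2 lands earlier by 9 hours 25 minutes.

the second, by 9 hours 25 minutes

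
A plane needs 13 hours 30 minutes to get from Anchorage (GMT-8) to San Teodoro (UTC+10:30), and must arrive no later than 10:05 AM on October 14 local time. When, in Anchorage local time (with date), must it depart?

2:05 AM on Oct 13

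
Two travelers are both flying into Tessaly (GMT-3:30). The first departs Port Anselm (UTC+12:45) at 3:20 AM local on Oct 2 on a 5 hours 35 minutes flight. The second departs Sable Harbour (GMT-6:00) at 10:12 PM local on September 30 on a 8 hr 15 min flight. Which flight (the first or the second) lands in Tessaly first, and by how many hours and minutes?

Flight 1 in UTC: 3:20 AM − 12:45 = 2:35 PM on Oct 1.
+5 hours and 35 minutes → arrive 8:10 PM UTC on Oct 1.
Flight 2 in UTC: 10:12 PM + 6:00 = 4:12 AM on Oct 1.
+8 hours and 15 minutes → arrive 12:27 PM UTC on Oct 1.
Flight 2 lands earlier by 7 hours 43 minutes.

the second, by 7 hours 43 minutes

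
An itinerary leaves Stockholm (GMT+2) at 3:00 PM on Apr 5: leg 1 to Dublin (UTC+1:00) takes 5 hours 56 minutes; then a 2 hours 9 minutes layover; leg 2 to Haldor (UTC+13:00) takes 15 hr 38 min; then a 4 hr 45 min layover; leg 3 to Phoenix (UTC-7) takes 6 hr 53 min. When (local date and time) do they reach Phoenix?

5:21 PM on Apr 6

Convert departure to UTC: 3:00 PM − 2:00 = 1:00 PM UTC on Apr 5.
Add 5 hours and 56 minutes leg 1 → 6:56 PM UTC.
Add 2 hours and 9 minutes layover in Dublin → 9:05 PM UTC.
Add 15 hours and 38 minutes leg 2 → 12:43 PM UTC (Apr 6).
Add 4 hours 45 minutes layover in Haldor → 5:28 PM UTC.
Add 6 hours and 53 minutes leg 3 → 12:21 AM UTC (Apr 7).
Phoenix is UTC−7:00, so local arrival = 12:21 AM − 7:00 = 5:21 PM on Apr 6.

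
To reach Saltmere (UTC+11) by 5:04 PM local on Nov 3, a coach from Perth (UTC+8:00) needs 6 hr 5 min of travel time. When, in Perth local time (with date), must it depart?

7:59 AM on November 3

Target arrival in UTC: 5:04 PM − 11:00 = 6:04 AM on Nov 3.
Subtract 6 hours 5 minutes → departure 11:59 PM UTC on Nov 2.
Perth is UTC+8:00: 11:59 PM + 8:00 = 7:59 AM on Nov 3.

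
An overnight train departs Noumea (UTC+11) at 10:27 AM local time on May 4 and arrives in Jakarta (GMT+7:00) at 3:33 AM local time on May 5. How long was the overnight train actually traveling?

Departure in UTC: 10:27 AM − 11:00 = 11:27 PM on May 3.
Arrival in UTC: 3:33 AM − 7:00 = 8:33 PM on May 4.
Elapsed = 8:33 PM − 11:27 PM (+1 day) = 21 hours 6 minutes.

21 hours 6 minutes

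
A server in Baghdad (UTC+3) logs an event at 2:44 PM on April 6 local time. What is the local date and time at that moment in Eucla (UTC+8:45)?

8:29 PM on April 6

In UTC: 2:44 PM − 3:00 = 11:44 AM on Apr 6.
Eucla is UTC+8:45: 11:44 AM + 8:45 = 8:29 PM on Apr 6.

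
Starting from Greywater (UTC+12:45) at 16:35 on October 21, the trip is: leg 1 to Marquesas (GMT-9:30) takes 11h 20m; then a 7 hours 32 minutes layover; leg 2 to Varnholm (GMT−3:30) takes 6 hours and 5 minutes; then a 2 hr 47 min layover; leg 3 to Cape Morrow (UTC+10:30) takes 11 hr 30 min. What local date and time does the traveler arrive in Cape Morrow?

05:34 on October 23

Convert departure to UTC: 16:35 − 12:45 = 03:50 UTC on Oct 21.
Add 11 hours and 20 minutes leg 1 → 15:10 UTC.
Add 7 hours 32 minutes layover in Marquesas → 22:42 UTC.
Add 6 hours and 5 minutes leg 2 → 04:47 UTC (Oct 22).
Add 2 hours and 47 minutes layover in Varnholm → 07:34 UTC.
Add 11 hours and 30 minutes leg 3 → 19:04 UTC.
Cape Morrow is UTC+10:30, so local arrival = 19:04 + 10:30 = 05:34 on Oct 23.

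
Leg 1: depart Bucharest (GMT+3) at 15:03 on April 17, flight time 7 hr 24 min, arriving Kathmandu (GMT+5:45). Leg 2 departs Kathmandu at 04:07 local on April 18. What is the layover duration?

2 hours 55 minutes

Convert departure to UTC: 15:03 − 3:00 = 12:03 UTC on Apr 17.
Add 7 hours 24 minutes flight time → 19:27 UTC.
Kathmandu is UTC+5:45, so local arrival = 19:27 + 5:45 = 01:12 on Apr 18.
Layover = 04:07 − 01:12 = 2 hours 55 minutes.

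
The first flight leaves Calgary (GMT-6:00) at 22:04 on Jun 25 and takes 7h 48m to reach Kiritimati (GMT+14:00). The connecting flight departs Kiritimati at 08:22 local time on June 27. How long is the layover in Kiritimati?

6 hours 30 minutes

Convert departure to UTC: 22:04 + 6:00 = 04:04 UTC on Jun 26.
Add 7 hours and 48 minutes flight time → 11:52 UTC.
Kiritimati is UTC+14:00, so local arrival = 11:52 + 14:00 = 01:52 on Jun 27.
Layover = 08:22 − 01:52 = 6 hours 30 minutes.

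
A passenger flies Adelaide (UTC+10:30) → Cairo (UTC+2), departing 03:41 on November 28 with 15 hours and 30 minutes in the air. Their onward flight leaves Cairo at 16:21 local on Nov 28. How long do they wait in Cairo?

Convert departure to UTC: 03:41 − 10:30 = 17:11 UTC on Nov 27.
Add 15 hours 30 minutes flight time → 08:41 UTC (Nov 28).
Cairo is UTC+2:00, so local arrival = 08:41 + 2:00 = 10:41 on Nov 28.
Layover = 16:21 − 10:41 = 5 hours 40 minutes.

5 hours 40 minutes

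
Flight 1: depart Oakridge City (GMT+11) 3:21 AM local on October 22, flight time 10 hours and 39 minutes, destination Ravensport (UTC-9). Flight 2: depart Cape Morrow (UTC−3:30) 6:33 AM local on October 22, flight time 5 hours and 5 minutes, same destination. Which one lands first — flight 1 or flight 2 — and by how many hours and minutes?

the first, by 12 hours 8 minutes

Flight 1 in UTC: 3:21 AM − 11:00 = 4:21 PM on Oct 21.
+10 hours 39 minutes → arrive 3:00 AM UTC on Oct 22.
Flight 2 in UTC: 6:33 AM + 3:30 = 10:03 AM on Oct 22.
+5 hours and 5 minutes → arrive 3:08 PM UTC on Oct 22.
Flight 1 lands earlier by 12 hours 8 minutes.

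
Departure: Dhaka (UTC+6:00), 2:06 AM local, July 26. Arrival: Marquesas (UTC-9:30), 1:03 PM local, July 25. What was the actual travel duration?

2 hours 27 minutes

Departure in UTC: 2:06 AM − 6:00 = 8:06 PM on Jul 25.
Arrival in UTC: 1:03 PM + 9:30 = 10:33 PM on Jul 25.
Elapsed = 10:33 PM − 8:06 PM = 2 hours 27 minutes.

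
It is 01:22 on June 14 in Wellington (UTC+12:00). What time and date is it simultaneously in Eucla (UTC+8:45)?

22:07 on Jun 13

Eucla is 3:15 behind Wellington.
Shift by the zone difference: 01:22 − 3:15 = 22:07 on Jun 13 in Eucla.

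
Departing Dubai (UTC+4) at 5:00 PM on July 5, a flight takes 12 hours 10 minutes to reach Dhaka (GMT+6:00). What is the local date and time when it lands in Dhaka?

Dhaka is 2:00 ahead of Dubai.
After 12 hours and 10 minutes it is 5:10 AM (Jul 6) in Dubai.
Shift by the zone difference: 5:10 AM + 2:00 = 7:10 AM on Jul 6 in Dhaka.

7:10 AM on July 6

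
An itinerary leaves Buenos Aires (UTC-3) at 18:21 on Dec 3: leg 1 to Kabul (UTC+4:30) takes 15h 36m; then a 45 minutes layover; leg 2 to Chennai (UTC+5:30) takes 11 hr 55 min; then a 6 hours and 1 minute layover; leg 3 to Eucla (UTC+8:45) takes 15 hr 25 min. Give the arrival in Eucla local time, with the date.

07:48 on December 6

Convert departure to UTC: 18:21 + 3:00 = 21:21 UTC on Dec 3.
Add 15 hours and 36 minutes leg 1 → 12:57 UTC (Dec 4).
Add 45 minutes layover in Kabul → 13:42 UTC.
Add 11 hours 55 minutes leg 2 → 01:37 UTC (Dec 5).
Add 6 hours 1 minute layover in Chennai → 07:38 UTC.
Add 15 hours and 25 minutes leg 3 → 23:03 UTC.
Eucla is UTC+8:45, so local arrival = 23:03 + 8:45 = 07:48 on Dec 6.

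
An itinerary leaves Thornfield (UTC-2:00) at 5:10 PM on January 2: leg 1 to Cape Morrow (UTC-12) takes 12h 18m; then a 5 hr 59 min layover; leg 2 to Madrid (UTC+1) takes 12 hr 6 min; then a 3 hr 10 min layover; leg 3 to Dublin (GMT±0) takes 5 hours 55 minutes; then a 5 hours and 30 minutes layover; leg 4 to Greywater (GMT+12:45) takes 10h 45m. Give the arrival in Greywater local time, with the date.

3:38 PM on Jan 5

Convert departure to UTC: 5:10 PM + 2:00 = 7:10 PM UTC on Jan 2.
Add 12 hours 18 minutes leg 1 → 7:28 AM UTC (Jan 3).
Add 5 hours and 59 minutes layover in Cape Morrow → 1:27 PM UTC.
Add 12 hours and 6 minutes leg 2 → 1:33 AM UTC (Jan 4).
Add 3 hours and 10 minutes layover in Madrid → 4:43 AM UTC.
Add 5 hours 55 minutes leg 3 → 10:38 AM UTC.
Add 5 hours 30 minutes layover in Dublin → 4:08 PM UTC.
Add 10 hours 45 minutes leg 4 → 2:53 AM UTC (Jan 5).
Greywater is UTC+12:45, so local arrival = 2:53 AM + 12:45 = 3:38 PM on Jan 5.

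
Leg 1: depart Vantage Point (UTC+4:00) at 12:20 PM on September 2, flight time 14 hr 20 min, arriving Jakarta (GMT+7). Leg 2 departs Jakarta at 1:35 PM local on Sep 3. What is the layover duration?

7 hours 55 minutes

Convert departure to UTC: 12:20 PM − 4:00 = 8:20 AM UTC on Sep 2.
Add 14 hours and 20 minutes flight time → 10:40 PM UTC.
Jakarta is UTC+7:00, so local arrival = 10:40 PM + 7:00 = 5:40 AM on Sep 3.
Layover = 1:35 PM − 5:40 AM = 7 hours 55 minutes.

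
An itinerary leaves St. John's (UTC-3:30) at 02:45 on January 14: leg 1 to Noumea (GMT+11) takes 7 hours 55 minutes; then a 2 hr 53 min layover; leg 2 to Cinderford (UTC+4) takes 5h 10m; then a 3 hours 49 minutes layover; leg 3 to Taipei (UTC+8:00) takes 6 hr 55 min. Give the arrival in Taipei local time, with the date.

16:57 on Jan 15

Convert departure to UTC: 02:45 + 3:30 = 06:15 UTC on Jan 14.
Add 7 hours 55 minutes leg 1 → 14:10 UTC.
Add 2 hours 53 minutes layover in Noumea → 17:03 UTC.
Add 5 hours 10 minutes leg 2 → 22:13 UTC.
Add 3 hours and 49 minutes layover in Cinderford → 02:02 UTC (Jan 15).
Add 6 hours and 55 minutes leg 3 → 08:57 UTC.
Taipei is UTC+8:00, so local arrival = 08:57 + 8:00 = 16:57 on Jan 15.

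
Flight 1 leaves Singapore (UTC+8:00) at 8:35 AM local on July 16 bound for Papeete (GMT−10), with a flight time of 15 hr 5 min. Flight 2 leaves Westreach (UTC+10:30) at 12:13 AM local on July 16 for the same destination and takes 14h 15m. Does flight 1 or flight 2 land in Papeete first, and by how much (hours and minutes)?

the second, by 11 hours 42 minutes

Flight 1 in UTC: 8:35 AM − 8:00 = 12:35 AM on Jul 16.
+15 hours and 5 minutes → arrive 3:40 PM UTC on Jul 16.
Flight 2 in UTC: 12:13 AM − 10:30 = 1:43 PM on Jul 15.
+14 hours 15 minutes → arrive 3:58 AM UTC on Jul 16.
Flight 2 lands earlier by 11 hours 42 minutes.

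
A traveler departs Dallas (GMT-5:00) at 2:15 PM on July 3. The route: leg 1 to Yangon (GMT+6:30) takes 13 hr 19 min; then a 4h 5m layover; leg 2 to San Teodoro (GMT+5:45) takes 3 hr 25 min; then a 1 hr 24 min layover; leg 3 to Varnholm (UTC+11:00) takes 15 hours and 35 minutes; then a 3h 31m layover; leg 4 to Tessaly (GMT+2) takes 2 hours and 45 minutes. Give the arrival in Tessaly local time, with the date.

Convert departure to UTC: 2:15 PM + 5:00 = 7:15 PM UTC on Jul 3.
Add 13 hours 19 minutes leg 1 → 8:34 AM UTC (Jul 4).
Add 4 hours 5 minutes layover in Yangon → 12:39 PM UTC.
Add 3 hours 25 minutes leg 2 → 4:04 PM UTC.
Add 1 hour 24 minutes layover in San Teodoro → 5:28 PM UTC.
Add 15 hours 35 minutes leg 3 → 9:03 AM UTC (Jul 5).
Add 3 hours 31 minutes layover in Varnholm → 12:34 PM UTC.
Add 2 hours 45 minutes leg 4 → 3:19 PM UTC.
Tessaly is UTC+2:00, so local arrival = 3:19 PM + 2:00 = 5:19 PM on Jul 5.

5:19 PM on Jul 5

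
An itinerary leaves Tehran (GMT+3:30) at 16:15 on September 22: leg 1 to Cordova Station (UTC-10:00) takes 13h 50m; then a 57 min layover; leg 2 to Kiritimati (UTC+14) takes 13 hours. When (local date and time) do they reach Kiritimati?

06:32 on September 24

Convert departure to UTC: 16:15 − 3:30 = 12:45 UTC on Sep 22.
Add 13 hours 50 minutes leg 1 → 02:35 UTC (Sep 23).
Add 57 minutes layover in Cordova Station → 03:32 UTC.
Add 13 hours leg 2 → 16:32 UTC.
Kiritimati is UTC+14:00, so local arrival = 16:32 + 14:00 = 06:32 on Sep 24.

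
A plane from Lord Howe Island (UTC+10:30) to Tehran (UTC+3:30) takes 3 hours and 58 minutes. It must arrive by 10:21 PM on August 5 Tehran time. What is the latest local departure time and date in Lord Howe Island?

1:23 AM on Aug 6

Target arrival in UTC: 10:21 PM − 3:30 = 6:51 PM on Aug 5.
Subtract 3 hours and 58 minutes → departure 2:53 PM UTC on Aug 5.
Lord Howe Island is UTC+10:30: 2:53 PM + 10:30 = 1:23 AM on Aug 6.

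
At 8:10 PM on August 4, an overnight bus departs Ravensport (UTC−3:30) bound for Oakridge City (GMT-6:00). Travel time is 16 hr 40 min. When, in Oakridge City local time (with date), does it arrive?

10:20 AM on Aug 5

Convert departure to UTC: 8:10 PM + 3:30 = 11:40 PM UTC on Aug 4.
Add 16 hours 40 minutes travel time → 4:20 PM UTC (Aug 5).
Oakridge City is UTC−6:00, so local arrival = 4:20 PM − 6:00 = 10:20 AM on Aug 5.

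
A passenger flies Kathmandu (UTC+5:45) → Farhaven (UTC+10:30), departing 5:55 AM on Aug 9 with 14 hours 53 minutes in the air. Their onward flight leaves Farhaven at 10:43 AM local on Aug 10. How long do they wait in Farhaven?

9 hours 10 minutes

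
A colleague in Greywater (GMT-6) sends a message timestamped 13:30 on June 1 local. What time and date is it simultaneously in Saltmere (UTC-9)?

Saltmere is 3:00 behind Greywater.
Shift by the zone difference: 13:30 − 3:00 = 10:30 on Jun 1 in Saltmere.

10:30 on Jun 1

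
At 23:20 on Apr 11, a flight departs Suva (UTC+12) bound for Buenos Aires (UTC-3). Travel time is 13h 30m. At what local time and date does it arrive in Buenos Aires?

21:50 on Apr 11

Convert departure to UTC: 23:20 − 12:00 = 11:20 UTC on Apr 11.
Add 13 hours 30 minutes travel time → 00:50 UTC (Apr 12).
Buenos Aires is UTC−3:00, so local arrival = 00:50 − 3:00 = 21:50 on Apr 11.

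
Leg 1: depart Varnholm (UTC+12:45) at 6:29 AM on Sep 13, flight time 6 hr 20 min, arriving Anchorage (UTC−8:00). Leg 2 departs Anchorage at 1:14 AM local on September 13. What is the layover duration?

Convert departure to UTC: 6:29 AM − 12:45 = 5:44 PM UTC on Sep 12.
Add 6 hours and 20 minutes flight time → 12:04 AM UTC (Sep 13).
Anchorage is UTC−8:00, so local arrival = 12:04 AM − 8:00 = 4:04 PM on Sep 12.
Layover = 1:14 AM − 4:04 PM (+1 day) = 9 hours 10 minutes.

9 hours 10 minutes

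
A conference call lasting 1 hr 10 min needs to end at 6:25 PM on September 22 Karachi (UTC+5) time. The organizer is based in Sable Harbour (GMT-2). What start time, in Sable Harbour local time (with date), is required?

Target end time in UTC: 6:25 PM − 5:00 = 1:25 PM on Sep 22.
Subtract 1 hour 10 minutes → start 12:15 PM UTC on Sep 22.
Sable Harbour is UTC−2:00: 12:15 PM − 2:00 = 10:15 AM on Sep 22.

10:15 AM on Sep 22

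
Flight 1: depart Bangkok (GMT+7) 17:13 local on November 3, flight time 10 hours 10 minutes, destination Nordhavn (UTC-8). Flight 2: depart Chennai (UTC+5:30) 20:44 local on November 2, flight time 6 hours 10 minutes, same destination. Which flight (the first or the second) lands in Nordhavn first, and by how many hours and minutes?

the second, by 22 hours 59 minutes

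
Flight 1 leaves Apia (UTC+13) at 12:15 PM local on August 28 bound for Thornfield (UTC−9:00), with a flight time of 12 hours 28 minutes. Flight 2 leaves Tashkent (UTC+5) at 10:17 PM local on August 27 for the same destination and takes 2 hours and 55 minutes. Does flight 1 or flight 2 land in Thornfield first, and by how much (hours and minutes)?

Flight 1 in UTC: 12:15 PM − 13:00 = 11:15 PM on Aug 27.
+12 hours 28 minutes → arrive 11:43 AM UTC on Aug 28.
Flight 2 in UTC: 10:17 PM − 5:00 = 5:17 PM on Aug 27.
+2 hours 55 minutes → arrive 8:12 PM UTC on Aug 27.
Flight 2 lands earlier by 15 hours 31 minutes.

the second, by 15 hours 31 minutes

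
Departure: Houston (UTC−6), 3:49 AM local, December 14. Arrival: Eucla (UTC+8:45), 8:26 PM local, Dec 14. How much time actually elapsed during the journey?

1 hour 52 minutes

Departure in UTC: 3:49 AM + 6:00 = 9:49 AM on Dec 14.
Arrival in UTC: 8:26 PM − 8:45 = 11:41 AM on Dec 14.
Elapsed = 11:41 AM − 9:49 AM = 1 hour 52 minutes.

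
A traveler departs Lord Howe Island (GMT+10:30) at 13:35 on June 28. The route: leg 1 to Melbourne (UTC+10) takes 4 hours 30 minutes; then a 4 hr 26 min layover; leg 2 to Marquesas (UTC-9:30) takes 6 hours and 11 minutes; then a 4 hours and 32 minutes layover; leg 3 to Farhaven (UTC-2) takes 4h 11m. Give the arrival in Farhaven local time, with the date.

00:55 on June 29

Convert departure to UTC: 13:35 − 10:30 = 03:05 UTC on Jun 28.
Add 4 hours and 30 minutes leg 1 → 07:35 UTC.
Add 4 hours and 26 minutes layover in Melbourne → 12:01 UTC.
Add 6 hours and 11 minutes leg 2 → 18:12 UTC.
Add 4 hours 32 minutes layover in Marquesas → 22:44 UTC.
Add 4 hours and 11 minutes leg 3 → 02:55 UTC (Jun 29).
Farhaven is UTC−2:00, so local arrival = 02:55 − 2:00 = 00:55 on Jun 29.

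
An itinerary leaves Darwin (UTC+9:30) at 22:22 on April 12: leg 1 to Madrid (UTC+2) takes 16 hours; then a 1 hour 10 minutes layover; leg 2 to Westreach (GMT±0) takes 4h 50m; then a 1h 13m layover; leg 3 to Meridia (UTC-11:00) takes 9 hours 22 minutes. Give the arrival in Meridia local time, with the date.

10:27 on April 13

Convert departure to UTC: 22:22 − 9:30 = 12:52 UTC on Apr 12.
Add 16 hours leg 1 → 04:52 UTC (Apr 13).
Add 1 hour and 10 minutes layover in Madrid → 06:02 UTC.
Add 4 hours 50 minutes leg 2 → 10:52 UTC.
Add 1 hour and 13 minutes layover in Westreach → 12:05 UTC.
Add 9 hours 22 minutes leg 3 → 21:27 UTC.
Meridia is UTC−11:00, so local arrival = 21:27 − 11:00 = 10:27 on Apr 13.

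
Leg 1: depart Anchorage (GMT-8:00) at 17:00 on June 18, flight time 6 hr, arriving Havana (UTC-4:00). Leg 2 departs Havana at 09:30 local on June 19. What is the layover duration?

Convert departure to UTC: 17:00 + 8:00 = 01:00 UTC on Jun 19.
Add 6 hours flight time → 07:00 UTC.
Havana is UTC−4:00, so local arrival = 07:00 − 4:00 = 03:00 on Jun 19.
Layover = 09:30 − 03:00 = 6 hours 30 minutes.

6 hours 30 minutes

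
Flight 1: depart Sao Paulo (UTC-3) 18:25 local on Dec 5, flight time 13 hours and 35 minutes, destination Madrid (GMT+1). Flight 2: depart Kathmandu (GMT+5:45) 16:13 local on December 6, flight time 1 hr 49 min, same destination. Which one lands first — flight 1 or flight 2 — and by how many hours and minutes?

Flight 1 in UTC: 18:25 + 3:00 = 21:25 on Dec 5.
+13 hours 35 minutes → arrive 11:00 UTC on Dec 6.
Flight 2 in UTC: 16:13 − 5:45 = 10:28 on Dec 6.
+1 hour and 49 minutes → arrive 12:17 UTC on Dec 6.
Flight 1 lands earlier by 1 hour 17 minutes.

the first, by 1 hour 17 minutes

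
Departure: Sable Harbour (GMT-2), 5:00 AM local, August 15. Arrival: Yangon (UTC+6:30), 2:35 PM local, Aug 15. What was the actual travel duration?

1 hour 5 minutes

Departure in UTC: 5:00 AM + 2:00 = 7:00 AM on Aug 15.
Arrival in UTC: 2:35 PM − 6:30 = 8:05 AM on Aug 15.
Elapsed = 8:05 AM − 7:00 AM = 1 hour 5 minutes.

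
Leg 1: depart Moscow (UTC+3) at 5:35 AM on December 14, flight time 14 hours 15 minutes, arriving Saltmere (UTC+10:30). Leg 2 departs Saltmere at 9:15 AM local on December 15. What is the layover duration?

Convert departure to UTC: 5:35 AM − 3:00 = 2:35 AM UTC on Dec 14.
Add 14 hours and 15 minutes flight time → 4:50 PM UTC.
Saltmere is UTC+10:30, so local arrival = 4:50 PM + 10:30 = 3:20 AM on Dec 15.
Layover = 9:15 AM − 3:20 AM = 5 hours 55 minutes.

5 hours 55 minutes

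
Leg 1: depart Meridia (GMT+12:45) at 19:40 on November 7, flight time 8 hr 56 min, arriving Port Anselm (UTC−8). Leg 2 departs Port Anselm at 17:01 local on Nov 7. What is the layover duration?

9 hours 10 minutes

Convert departure to UTC: 19:40 − 12:45 = 06:55 UTC on Nov 7.
Add 8 hours 56 minutes flight time → 15:51 UTC.
Port Anselm is UTC−8:00, so local arrival = 15:51 − 8:00 = 07:51 on Nov 7.
Layover = 17:01 − 07:51 = 9 hours 10 minutes.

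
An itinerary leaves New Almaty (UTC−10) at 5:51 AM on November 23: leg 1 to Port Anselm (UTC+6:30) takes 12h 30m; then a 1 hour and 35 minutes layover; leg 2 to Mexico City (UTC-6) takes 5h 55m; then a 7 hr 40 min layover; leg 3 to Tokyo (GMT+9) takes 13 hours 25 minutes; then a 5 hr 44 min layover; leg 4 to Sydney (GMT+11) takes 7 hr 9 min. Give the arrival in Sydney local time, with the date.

8:49 AM on November 26

Convert departure to UTC: 5:51 AM + 10:00 = 3:51 PM UTC on Nov 23.
Add 12 hours 30 minutes leg 1 → 4:21 AM UTC (Nov 24).
Add 1 hour and 35 minutes layover in Port Anselm → 5:56 AM UTC.
Add 5 hours 55 minutes leg 2 → 11:51 AM UTC.
Add 7 hours 40 minutes layover in Mexico City → 7:31 PM UTC.
Add 13 hours and 25 minutes leg 3 → 8:56 AM UTC (Nov 25).
Add 5 hours 44 minutes layover in Tokyo → 2:40 PM UTC.
Add 7 hours and 9 minutes leg 4 → 9:49 PM UTC.
Sydney is UTC+11:00, so local arrival = 9:49 PM + 11:00 = 8:49 AM on Nov 26.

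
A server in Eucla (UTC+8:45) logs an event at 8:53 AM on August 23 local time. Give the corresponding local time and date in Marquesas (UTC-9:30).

In UTC: 8:53 AM − 8:45 = 12:08 AM on Aug 23.
Marquesas is UTC−9:30: 12:08 AM − 9:30 = 2:38 PM on Aug 22.

2:38 PM on Aug 22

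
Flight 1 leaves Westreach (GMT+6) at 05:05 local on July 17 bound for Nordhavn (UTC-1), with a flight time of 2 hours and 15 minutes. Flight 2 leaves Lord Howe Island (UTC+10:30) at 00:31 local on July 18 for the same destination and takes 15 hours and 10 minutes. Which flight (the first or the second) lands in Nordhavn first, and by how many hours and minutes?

Flight 1 in UTC: 05:05 − 6:00 = 23:05 on Jul 16.
+2 hours 15 minutes → arrive 01:20 UTC on Jul 17.
Flight 2 in UTC: 00:31 − 10:30 = 14:01 on Jul 17.
+15 hours 10 minutes → arrive 05:11 UTC on Jul 18.
Flight 1 lands earlier by 27 hours 51 minutes.

the first, by 27 hours 51 minutes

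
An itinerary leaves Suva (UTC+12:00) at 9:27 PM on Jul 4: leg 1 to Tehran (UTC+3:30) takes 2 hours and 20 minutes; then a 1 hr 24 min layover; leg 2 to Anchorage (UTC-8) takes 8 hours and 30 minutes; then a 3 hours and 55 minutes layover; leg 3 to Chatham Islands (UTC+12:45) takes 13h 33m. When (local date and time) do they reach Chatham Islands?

Convert departure to UTC: 9:27 PM − 12:00 = 9:27 AM UTC on Jul 4.
Add 2 hours and 20 minutes leg 1 → 11:47 AM UTC.
Add 1 hour 24 minutes layover in Tehran → 1:11 PM UTC.
Add 8 hours and 30 minutes leg 2 → 9:41 PM UTC.
Add 3 hours and 55 minutes layover in Anchorage → 1:36 AM UTC (Jul 5).
Add 13 hours 33 minutes leg 3 → 3:09 PM UTC.
Chatham Islands is UTC+12:45, so local arrival = 3:09 PM + 12:45 = 3:54 AM on Jul 6.

3:54 AM on Jul 6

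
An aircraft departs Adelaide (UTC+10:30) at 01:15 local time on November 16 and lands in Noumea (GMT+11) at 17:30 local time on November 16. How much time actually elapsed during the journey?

15 hours 45 minutes

Departure in UTC: 01:15 − 10:30 = 14:45 on Nov 15.
Arrival in UTC: 17:30 − 11:00 = 06:30 on Nov 16.
Elapsed = 06:30 − 14:45 (+1 day) = 15 hours 45 minutes.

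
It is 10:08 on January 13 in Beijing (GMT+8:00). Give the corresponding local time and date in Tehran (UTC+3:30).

05:38 on January 13

In UTC: 10:08 − 8:00 = 02:08 on Jan 13.
Tehran is UTC+3:30: 02:08 + 3:30 = 05:38 on Jan 13.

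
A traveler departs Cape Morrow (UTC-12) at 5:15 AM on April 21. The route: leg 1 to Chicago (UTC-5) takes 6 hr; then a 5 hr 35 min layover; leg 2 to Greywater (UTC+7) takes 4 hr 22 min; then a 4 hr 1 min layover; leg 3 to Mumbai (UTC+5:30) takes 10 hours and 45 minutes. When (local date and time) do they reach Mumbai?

Convert departure to UTC: 5:15 AM + 12:00 = 5:15 PM UTC on Apr 21.
Add 6 hours leg 1 → 11:15 PM UTC.
Add 5 hours 35 minutes layover in Chicago → 4:50 AM UTC (Apr 22).
Add 4 hours 22 minutes leg 2 → 9:12 AM UTC.
Add 4 hours 1 minute layover in Greywater → 1:13 PM UTC.
Add 10 hours 45 minutes leg 3 → 11:58 PM UTC.
Mumbai is UTC+5:30, so local arrival = 11:58 PM + 5:30 = 5:28 AM on Apr 23.

5:28 AM on April 23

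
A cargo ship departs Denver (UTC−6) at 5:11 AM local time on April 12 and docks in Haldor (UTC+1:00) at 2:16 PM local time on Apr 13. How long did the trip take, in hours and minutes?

Departure in UTC: 5:11 AM + 6:00 = 11:11 AM on Apr 12.
Arrival in UTC: 2:16 PM − 1:00 = 1:16 PM on Apr 13.
Elapsed = 1:16 PM − 11:11 AM (+1 day) = 26 hours 5 minutes.

26 hours 5 minutes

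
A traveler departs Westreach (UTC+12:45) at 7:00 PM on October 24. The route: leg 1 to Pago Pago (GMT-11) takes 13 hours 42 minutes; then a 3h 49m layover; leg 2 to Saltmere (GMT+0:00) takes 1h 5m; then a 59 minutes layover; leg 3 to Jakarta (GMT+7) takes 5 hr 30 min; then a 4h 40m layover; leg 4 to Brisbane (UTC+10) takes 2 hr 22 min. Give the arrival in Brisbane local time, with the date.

12:22 AM on October 26

Convert departure to UTC: 7:00 PM − 12:45 = 6:15 AM UTC on Oct 24.
Add 13 hours 42 minutes leg 1 → 7:57 PM UTC.
Add 3 hours and 49 minutes layover in Pago Pago → 11:46 PM UTC.
Add 1 hour 5 minutes leg 2 → 12:51 AM UTC (Oct 25).
Add 59 minutes layover in Saltmere → 1:50 AM UTC.
Add 5 hours and 30 minutes leg 3 → 7:20 AM UTC.
Add 4 hours and 40 minutes layover in Jakarta → 12:00 PM UTC.
Add 2 hours and 22 minutes leg 4 → 2:22 PM UTC.
Brisbane is UTC+10:00, so local arrival = 2:22 PM + 10:00 = 12:22 AM on Oct 26.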